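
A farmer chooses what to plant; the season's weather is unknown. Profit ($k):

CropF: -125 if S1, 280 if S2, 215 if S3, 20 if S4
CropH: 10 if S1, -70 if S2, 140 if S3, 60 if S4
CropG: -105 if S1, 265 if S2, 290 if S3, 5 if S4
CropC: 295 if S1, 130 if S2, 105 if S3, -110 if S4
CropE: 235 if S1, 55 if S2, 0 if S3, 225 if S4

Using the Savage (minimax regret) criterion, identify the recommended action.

CropE

Column bests: S1=295, S2=280, S3=290, S4=225.
CropF regrets: 420, 0, 75, 205 → max 420
CropH regrets: 285, 350, 150, 165 → max 350
CropG regrets: 400, 15, 0, 220 → max 400
CropC regrets: 0, 150, 185, 335 → max 335
CropE regrets: 60, 225, 290, 0 → max 290
Smallest max regret = 290 → CropE.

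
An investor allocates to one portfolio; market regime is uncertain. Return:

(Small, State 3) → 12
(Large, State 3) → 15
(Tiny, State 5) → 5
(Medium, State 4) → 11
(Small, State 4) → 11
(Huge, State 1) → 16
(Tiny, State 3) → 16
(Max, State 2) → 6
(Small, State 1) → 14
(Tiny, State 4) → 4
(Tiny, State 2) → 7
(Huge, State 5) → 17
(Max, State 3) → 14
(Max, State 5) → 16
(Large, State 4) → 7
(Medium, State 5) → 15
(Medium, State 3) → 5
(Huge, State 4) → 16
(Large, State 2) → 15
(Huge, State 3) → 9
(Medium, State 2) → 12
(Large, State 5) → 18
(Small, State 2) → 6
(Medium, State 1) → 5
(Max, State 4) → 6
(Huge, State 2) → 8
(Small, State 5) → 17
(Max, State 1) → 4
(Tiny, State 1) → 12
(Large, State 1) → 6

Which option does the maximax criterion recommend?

Row maxima: Tiny=16, Small=17, Medium=15, Large=18, Huge=17, Max=16
Best best-case = 18 → Large.

Large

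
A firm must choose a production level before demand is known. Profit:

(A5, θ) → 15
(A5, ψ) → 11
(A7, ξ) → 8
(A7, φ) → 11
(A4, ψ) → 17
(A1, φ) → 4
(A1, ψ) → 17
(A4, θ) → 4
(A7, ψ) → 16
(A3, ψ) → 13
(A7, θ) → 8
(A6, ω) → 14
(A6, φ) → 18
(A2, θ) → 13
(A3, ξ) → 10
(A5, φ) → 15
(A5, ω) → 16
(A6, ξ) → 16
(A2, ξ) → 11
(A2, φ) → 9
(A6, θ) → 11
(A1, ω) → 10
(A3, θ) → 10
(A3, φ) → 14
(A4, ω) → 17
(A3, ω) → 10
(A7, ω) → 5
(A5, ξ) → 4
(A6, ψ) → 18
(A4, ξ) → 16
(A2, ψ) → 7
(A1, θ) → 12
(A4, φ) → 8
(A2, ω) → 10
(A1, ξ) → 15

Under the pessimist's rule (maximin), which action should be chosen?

Row minima: A1=4, A2=7, A3=10, A4=4, A5=4, A6=11, A7=5
Best worst-case = 11 → A6.

A6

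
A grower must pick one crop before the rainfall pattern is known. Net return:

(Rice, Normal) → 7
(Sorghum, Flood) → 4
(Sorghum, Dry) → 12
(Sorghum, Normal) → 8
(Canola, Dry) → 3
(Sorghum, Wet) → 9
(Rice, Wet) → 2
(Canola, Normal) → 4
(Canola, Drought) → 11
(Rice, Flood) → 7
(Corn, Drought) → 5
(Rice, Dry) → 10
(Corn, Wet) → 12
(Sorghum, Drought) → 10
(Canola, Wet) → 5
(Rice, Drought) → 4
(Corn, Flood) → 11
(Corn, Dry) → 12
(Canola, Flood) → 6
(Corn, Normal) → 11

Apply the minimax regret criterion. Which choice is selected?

Corn

Column bests: Drought=11, Dry=12, Normal=11, Wet=12, Flood=11.
Corn regrets: 6, 0, 0, 0, 0 → max 6
Sorghum regrets: 1, 0, 3, 3, 7 → max 7
Rice regrets: 7, 2, 4, 10, 4 → max 10
Canola regrets: 0, 9, 7, 7, 5 → max 9
Smallest max regret = 6 → Corn.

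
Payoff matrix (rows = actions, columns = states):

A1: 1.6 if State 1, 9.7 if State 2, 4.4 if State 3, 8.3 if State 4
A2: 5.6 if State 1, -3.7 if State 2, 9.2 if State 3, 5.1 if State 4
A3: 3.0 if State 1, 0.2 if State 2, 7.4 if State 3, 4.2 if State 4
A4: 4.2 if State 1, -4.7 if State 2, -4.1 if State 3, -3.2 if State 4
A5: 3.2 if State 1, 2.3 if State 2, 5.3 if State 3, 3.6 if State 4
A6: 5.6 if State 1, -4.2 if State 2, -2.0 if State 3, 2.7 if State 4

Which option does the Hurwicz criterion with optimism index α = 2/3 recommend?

A1: 2/3·9.7 + 1/3·1.6 = 7
A2: 2/3·9.2 + 1/3·(-3.7) = 4.9
A3: 2/3·7.4 + 1/3·0.2 = 5
A4: 2/3·4.2 + 1/3·(-4.7) = 37/30
A5: 2/3·5.3 + 1/3·2.3 = 4.3
A6: 2/3·5.6 + 1/3·(-4.2) = 7/3
Highest Hurwicz score = 7 → A1.

A1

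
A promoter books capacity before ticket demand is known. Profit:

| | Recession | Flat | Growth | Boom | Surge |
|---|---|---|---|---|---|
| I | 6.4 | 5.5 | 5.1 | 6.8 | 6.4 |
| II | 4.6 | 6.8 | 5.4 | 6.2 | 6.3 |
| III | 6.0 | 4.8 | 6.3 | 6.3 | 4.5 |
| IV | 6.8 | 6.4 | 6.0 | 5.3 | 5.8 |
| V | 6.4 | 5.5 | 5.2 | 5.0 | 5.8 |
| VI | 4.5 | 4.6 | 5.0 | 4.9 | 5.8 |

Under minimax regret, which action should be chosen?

I

Column bests: Recession=6.8, Flat=6.8, Growth=6.3, Boom=6.8, Surge=6.4.
I regrets: 0.4, 1.3, 1.2, 0.0, 0.0 → max 1.3
II regrets: 2.2, 0.0, 0.9, 0.6, 0.1 → max 2.2
III regrets: 0.8, 2.0, 0.0, 0.5, 1.9 → max 2.0
IV regrets: 0.0, 0.4, 0.3, 1.5, 0.6 → max 1.5
V regrets: 0.4, 1.3, 1.1, 1.8, 0.6 → max 1.8
VI regrets: 2.3, 2.2, 1.3, 1.9, 0.6 → max 2.3
Smallest max regret = 1.3 → I.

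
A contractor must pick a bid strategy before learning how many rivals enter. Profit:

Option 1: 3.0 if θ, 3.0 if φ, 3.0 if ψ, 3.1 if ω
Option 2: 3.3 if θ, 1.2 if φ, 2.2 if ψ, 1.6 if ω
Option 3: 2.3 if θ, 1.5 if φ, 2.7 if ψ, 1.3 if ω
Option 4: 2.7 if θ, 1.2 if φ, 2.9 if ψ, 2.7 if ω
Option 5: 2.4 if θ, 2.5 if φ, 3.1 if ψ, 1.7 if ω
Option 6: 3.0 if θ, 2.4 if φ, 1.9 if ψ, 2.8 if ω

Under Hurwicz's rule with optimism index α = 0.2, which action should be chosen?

Option 1

Option 1: 0.2·3.1 + 0.8·3.0 = 3.02
Option 2: 0.2·3.3 + 0.8·1.2 = 1.62
Option 3: 0.2·2.7 + 0.8·1.3 = 1.58
Option 4: 0.2·2.9 + 0.8·1.2 = 1.54
Option 5: 0.2·3.1 + 0.8·1.7 = 1.98
Option 6: 0.2·3.0 + 0.8·1.9 = 2.12
Highest Hurwicz score = 3.02 → Option 1.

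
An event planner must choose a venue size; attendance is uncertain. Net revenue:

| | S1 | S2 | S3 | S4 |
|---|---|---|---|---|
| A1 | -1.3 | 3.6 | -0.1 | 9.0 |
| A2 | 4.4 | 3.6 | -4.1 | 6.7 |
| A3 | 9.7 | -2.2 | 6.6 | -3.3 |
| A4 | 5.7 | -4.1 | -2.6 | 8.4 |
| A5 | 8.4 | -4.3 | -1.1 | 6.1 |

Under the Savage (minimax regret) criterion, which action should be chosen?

Column bests: S1=9.7, S2=3.6, S3=6.6, S4=9.0.
A1 regrets: 11.0, 0.0, 6.7, 0.0 → max 11.0
A2 regrets: 5.3, 0.0, 10.7, 2.3 → max 10.7
A3 regrets: 0.0, 5.8, 0.0, 12.3 → max 12.3
A4 regrets: 4.0, 7.7, 9.2, 0.6 → max 9.2
A5 regrets: 1.3, 7.9, 7.7, 2.9 → max 7.9
Smallest max regret = 7.9 → A5.

A5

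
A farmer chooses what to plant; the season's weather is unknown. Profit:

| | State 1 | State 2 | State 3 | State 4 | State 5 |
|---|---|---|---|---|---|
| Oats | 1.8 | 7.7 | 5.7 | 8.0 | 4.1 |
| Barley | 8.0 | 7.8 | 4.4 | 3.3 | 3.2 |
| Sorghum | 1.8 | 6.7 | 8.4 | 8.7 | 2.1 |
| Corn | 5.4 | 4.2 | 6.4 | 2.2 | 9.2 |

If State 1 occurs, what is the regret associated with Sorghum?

6.2

Best payoff under State 1 is 8.0.
Regret = 8.0 − 1.8 = 6.2.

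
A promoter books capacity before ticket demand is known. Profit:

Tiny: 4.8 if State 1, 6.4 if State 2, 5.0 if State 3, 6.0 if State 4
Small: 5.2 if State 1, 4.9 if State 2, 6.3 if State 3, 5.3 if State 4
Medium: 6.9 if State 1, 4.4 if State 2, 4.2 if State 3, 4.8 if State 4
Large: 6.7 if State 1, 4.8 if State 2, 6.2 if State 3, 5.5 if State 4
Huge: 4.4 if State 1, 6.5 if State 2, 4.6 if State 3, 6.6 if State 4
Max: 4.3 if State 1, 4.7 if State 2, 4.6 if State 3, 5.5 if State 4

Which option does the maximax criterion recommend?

Row maxima: Tiny=6.4, Small=6.3, Medium=6.9, Large=6.7, Huge=6.6, Max=5.5
Best best-case = 6.9 → Medium.

Medium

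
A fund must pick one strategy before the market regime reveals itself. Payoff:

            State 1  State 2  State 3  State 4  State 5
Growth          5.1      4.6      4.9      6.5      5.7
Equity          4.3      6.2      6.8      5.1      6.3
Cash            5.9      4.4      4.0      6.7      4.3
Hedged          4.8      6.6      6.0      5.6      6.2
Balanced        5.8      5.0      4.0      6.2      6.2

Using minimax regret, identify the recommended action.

Column bests: State 1=5.9, State 2=6.6, State 3=6.8, State 4=6.7, State 5=6.3.
Growth regrets: 0.8, 2.0, 1.9, 0.2, 0.6 → max 2.0
Equity regrets: 1.6, 0.4, 0.0, 1.6, 0.0 → max 1.6
Cash regrets: 0.0, 2.2, 2.8, 0.0, 2.0 → max 2.8
Hedged regrets: 1.1, 0.0, 0.8, 1.1, 0.1 → max 1.1
Balanced regrets: 0.1, 1.6, 2.8, 0.5, 0.1 → max 2.8
Smallest max regret = 1.1 → Hedged.

Hedged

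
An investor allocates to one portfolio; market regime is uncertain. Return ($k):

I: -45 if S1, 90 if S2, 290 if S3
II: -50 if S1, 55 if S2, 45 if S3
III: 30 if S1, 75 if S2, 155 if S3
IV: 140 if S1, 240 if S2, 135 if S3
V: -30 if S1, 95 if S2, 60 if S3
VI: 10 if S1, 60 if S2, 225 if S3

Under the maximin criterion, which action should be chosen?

IV

Row minima: I=-45, II=-50, III=30, IV=135, V=-30, VI=10
Best worst-case = 135 → IV.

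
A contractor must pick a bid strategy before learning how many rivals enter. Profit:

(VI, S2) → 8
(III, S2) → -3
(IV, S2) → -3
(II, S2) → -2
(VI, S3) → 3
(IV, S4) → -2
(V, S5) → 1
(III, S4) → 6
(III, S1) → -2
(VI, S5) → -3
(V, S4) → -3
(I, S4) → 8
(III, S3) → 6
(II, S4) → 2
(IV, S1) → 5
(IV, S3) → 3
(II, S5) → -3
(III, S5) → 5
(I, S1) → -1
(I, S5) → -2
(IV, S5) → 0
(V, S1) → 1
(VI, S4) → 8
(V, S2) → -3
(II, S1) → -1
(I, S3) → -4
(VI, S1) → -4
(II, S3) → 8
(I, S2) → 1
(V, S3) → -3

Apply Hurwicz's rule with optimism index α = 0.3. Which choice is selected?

II

I: 0.3·8 + 0.7·(-4) = -0.4
II: 0.3·8 + 0.7·(-3) = 0.3
III: 0.3·6 + 0.7·(-3) = -0.3
IV: 0.3·5 + 0.7·(-3) = -0.6
V: 0.3·1 + 0.7·(-3) = -1.8
VI: 0.3·8 + 0.7·(-4) = -0.4
Highest Hurwicz score = 0.3 → II.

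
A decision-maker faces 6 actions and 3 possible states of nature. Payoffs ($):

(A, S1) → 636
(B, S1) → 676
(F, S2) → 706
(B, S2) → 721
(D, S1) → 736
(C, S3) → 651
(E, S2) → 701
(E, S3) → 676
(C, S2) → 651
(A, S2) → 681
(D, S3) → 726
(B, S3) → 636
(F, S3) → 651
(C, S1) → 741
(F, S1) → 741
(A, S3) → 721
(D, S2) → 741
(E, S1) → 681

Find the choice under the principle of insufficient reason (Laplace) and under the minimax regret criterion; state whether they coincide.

laplace → D; minimax regret → D (agree)

Row averages: A=2038/3, B=2033/3, C=681, D=2203/3, E=686, F=2098/3
Highest average = 2203/3 → D.
Column bests: S1=741, S2=741, S3=726.
A regrets: 105, 60, 5 → max 105
B regrets: 65, 20, 90 → max 90
C regrets: 0, 90, 75 → max 90
D regrets: 5, 0, 0 → max 5
E regrets: 60, 40, 50 → max 60
F regrets: 0, 35, 75 → max 75
Smallest max regret = 5 → D.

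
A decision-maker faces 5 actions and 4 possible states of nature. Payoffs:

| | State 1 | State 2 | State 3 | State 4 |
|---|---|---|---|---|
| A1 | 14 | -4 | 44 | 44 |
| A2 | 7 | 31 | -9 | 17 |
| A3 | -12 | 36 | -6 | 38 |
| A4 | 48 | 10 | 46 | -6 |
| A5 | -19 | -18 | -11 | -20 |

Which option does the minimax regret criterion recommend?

A1

Column bests: State 1=48, State 2=36, State 3=46, State 4=44.
A1 regrets: 34, 40, 2, 0 → max 40
A2 regrets: 41, 5, 55, 27 → max 55
A3 regrets: 60, 0, 52, 6 → max 60
A4 regrets: 0, 26, 0, 50 → max 50
A5 regrets: 67, 54, 57, 64 → max 67
Smallest max regret = 40 → A1.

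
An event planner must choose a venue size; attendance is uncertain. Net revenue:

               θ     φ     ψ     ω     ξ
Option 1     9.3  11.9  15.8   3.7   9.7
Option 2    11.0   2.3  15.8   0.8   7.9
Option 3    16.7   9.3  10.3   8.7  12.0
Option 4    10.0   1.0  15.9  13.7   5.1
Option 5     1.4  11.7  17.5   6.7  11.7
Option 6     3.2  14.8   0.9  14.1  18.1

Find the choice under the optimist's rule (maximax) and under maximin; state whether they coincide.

Row maxima: Option 1=15.8, Option 2=15.8, Option 3=16.7, Option 4=15.9, Option 5=17.5, Option 6=18.1
Best best-case = 18.1 → Option 6.
Row minima: Option 1=3.7, Option 2=0.8, Option 3=8.7, Option 4=1.0, Option 5=1.4, Option 6=0.9
Best worst-case = 8.7 → Option 3.

maximax → Option 6; maximin → Option 3 (disagree)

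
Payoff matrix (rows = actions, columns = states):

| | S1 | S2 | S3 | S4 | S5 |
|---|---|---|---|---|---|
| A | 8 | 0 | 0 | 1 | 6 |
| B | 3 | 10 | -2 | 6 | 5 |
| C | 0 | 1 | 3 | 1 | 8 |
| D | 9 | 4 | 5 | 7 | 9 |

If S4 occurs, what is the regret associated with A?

Best payoff under S4 is 7.
Regret = 7 − 1 = 6.

6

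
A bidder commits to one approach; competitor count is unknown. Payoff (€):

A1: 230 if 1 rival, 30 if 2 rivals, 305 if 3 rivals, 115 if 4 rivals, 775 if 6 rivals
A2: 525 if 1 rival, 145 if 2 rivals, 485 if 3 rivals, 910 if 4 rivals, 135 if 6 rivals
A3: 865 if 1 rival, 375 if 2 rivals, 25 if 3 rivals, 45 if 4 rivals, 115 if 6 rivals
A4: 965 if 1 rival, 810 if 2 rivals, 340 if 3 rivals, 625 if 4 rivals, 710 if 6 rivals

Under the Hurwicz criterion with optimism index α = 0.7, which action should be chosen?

A1: 0.7·775 + 0.3·30 = 551.5
A2: 0.7·910 + 0.3·135 = 677.5
A3: 0.7·865 + 0.3·25 = 613
A4: 0.7·965 + 0.3·340 = 777.5
Highest Hurwicz score = 777.5 → A4.

A4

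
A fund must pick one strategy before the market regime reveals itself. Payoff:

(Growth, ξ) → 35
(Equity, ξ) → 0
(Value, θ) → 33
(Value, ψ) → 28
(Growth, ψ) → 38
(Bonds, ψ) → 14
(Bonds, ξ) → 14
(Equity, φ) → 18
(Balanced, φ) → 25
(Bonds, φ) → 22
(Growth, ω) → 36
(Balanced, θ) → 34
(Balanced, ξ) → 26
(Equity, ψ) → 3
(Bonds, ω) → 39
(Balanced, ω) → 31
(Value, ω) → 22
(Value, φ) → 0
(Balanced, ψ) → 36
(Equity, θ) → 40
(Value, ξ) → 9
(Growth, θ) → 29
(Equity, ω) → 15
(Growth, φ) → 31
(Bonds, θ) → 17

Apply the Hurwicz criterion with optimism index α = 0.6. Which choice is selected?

Bonds: 0.6·39 + 0.4·14 = 29
Equity: 0.6·40 + 0.4·0 = 24
Growth: 0.6·38 + 0.4·29 = 34.4
Value: 0.6·33 + 0.4·0 = 19.8
Balanced: 0.6·36 + 0.4·25 = 31.6
Highest Hurwicz score = 34.4 → Growth.

Growth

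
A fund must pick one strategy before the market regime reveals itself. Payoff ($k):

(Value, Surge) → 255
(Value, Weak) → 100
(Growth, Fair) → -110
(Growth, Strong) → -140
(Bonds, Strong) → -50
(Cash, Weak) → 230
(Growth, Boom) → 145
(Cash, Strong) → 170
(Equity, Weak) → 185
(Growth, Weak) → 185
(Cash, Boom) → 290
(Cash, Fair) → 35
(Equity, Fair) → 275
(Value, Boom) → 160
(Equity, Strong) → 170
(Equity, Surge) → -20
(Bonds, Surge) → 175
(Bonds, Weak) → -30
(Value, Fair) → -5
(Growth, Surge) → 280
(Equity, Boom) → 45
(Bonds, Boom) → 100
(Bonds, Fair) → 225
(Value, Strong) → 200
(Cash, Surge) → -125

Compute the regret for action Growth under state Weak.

Best payoff under Weak is 230.
Regret = 230 − 185 = 45.

45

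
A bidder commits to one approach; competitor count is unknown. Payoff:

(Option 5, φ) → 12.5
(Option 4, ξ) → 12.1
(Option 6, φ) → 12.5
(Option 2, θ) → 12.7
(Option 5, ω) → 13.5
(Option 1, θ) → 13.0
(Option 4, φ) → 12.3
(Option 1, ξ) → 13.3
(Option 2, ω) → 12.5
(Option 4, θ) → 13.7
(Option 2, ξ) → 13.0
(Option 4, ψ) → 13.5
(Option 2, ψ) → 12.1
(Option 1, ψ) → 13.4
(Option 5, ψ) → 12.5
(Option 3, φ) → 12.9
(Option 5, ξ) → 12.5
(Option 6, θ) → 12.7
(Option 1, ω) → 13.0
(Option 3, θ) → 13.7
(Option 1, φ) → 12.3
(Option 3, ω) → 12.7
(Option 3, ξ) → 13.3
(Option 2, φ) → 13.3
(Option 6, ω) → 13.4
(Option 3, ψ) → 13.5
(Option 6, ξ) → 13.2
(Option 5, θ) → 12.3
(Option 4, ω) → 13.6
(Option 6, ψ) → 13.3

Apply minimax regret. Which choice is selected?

Option 3

Column bests: θ=13.7, φ=13.3, ψ=13.5, ω=13.6, ξ=13.3.
Option 1 regrets: 0.7, 1.0, 0.1, 0.6, 0.0 → max 1.0
Option 2 regrets: 1.0, 0.0, 1.4, 1.1, 0.3 → max 1.4
Option 3 regrets: 0.0, 0.4, 0.0, 0.9, 0.0 → max 0.9
Option 4 regrets: 0.0, 1.0, 0.0, 0.0, 1.2 → max 1.2
Option 5 regrets: 1.4, 0.8, 1.0, 0.1, 0.8 → max 1.4
Option 6 regrets: 1.0, 0.8, 0.2, 0.2, 0.1 → max 1.0
Smallest max regret = 0.9 → Option 3.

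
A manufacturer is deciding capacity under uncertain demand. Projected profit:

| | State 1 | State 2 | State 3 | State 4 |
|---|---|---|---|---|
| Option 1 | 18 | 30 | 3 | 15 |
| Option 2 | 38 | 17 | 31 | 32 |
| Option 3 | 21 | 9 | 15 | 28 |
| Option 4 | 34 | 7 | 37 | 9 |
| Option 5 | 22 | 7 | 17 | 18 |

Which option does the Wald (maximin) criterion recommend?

Row minima: Option 1=3, Option 2=17, Option 3=9, Option 4=7, Option 5=7
Best worst-case = 17 → Option 2.

Option 2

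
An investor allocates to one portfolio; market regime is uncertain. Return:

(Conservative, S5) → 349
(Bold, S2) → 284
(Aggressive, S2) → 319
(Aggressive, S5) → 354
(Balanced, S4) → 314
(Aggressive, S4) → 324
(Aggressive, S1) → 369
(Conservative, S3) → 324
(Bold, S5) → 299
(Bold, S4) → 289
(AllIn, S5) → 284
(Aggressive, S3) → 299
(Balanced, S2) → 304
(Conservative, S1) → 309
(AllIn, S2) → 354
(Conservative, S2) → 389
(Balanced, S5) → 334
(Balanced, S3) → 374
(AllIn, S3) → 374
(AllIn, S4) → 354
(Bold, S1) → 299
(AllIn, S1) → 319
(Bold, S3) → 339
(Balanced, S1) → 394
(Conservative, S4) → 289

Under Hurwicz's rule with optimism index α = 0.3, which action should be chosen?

Balanced

Conservative: 0.3·389 + 0.7·289 = 319
Balanced: 0.3·394 + 0.7·304 = 331
Aggressive: 0.3·369 + 0.7·299 = 320
Bold: 0.3·339 + 0.7·284 = 300.5
AllIn: 0.3·374 + 0.7·284 = 311
Highest Hurwicz score = 331 → Balanced.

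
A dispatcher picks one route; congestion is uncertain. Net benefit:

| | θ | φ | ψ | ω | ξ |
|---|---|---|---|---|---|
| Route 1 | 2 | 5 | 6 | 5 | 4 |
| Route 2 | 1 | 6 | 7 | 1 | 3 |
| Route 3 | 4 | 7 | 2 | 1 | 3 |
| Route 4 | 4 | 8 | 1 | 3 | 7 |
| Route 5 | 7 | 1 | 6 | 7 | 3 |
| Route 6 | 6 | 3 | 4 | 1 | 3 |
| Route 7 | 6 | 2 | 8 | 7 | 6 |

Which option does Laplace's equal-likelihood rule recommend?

Row averages: Route 1=4.4, Route 2=3.6, Route 3=3.4, Route 4=4.6, Route 5=4.8, Route 6=3.4, Route 7=5.8
Highest average = 5.8 → Route 7.

Route 7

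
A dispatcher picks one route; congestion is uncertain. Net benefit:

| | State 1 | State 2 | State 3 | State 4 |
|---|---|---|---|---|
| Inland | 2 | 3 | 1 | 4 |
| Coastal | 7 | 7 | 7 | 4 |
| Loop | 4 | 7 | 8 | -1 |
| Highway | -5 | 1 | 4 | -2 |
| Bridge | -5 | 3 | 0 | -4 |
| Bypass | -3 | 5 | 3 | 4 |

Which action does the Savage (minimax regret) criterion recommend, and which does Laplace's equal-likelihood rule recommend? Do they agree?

minimax regret → Coastal; laplace → Coastal (agree)

Column bests: State 1=7, State 2=7, State 3=8, State 4=4.
Inland regrets: 5, 4, 7, 0 → max 7
Coastal regrets: 0, 0, 1, 0 → max 1
Loop regrets: 3, 0, 0, 5 → max 5
Highway regrets: 12, 6, 4, 6 → max 12
Bridge regrets: 12, 4, 8, 8 → max 12
Bypass regrets: 10, 2, 5, 0 → max 10
Smallest max regret = 1 → Coastal.
Row averages: Inland=2.5, Coastal=6.25, Loop=4.5, Highway=-0.5, Bridge=-1.5, Bypass=2.25
Highest average = 6.25 → Coastal.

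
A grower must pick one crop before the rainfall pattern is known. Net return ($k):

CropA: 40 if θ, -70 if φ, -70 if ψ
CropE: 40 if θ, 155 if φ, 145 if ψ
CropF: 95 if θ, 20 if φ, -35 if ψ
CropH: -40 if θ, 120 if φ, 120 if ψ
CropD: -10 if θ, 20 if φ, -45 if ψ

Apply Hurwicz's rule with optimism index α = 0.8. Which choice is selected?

CropA: 0.8·40 + 0.2·(-70) = 18
CropE: 0.8·155 + 0.2·40 = 132
CropF: 0.8·95 + 0.2·(-35) = 69
CropH: 0.8·120 + 0.2·(-40) = 88
CropD: 0.8·20 + 0.2·(-45) = 7
Highest Hurwicz score = 132 → CropE.

CropE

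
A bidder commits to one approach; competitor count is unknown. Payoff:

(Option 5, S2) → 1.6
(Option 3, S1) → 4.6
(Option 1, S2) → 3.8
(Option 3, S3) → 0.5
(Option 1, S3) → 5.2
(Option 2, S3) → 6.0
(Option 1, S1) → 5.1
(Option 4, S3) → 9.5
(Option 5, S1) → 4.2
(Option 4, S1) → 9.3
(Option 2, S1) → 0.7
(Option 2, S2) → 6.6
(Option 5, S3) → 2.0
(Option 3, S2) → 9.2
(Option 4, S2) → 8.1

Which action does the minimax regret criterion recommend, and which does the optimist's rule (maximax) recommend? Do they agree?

minimax regret → Option 4; maximax → Option 4 (agree)

Column bests: S1=9.3, S2=9.2, S3=9.5.
Option 1 regrets: 4.2, 5.4, 4.3 → max 5.4
Option 2 regrets: 8.6, 2.6, 3.5 → max 8.6
Option 3 regrets: 4.7, 0.0, 9.0 → max 9.0
Option 4 regrets: 0.0, 1.1, 0.0 → max 1.1
Option 5 regrets: 5.1, 7.6, 7.5 → max 7.6
Smallest max regret = 1.1 → Option 4.
Row maxima: Option 1=5.2, Option 2=6.6, Option 3=9.2, Option 4=9.5, Option 5=4.2
Best best-case = 9.5 → Option 4.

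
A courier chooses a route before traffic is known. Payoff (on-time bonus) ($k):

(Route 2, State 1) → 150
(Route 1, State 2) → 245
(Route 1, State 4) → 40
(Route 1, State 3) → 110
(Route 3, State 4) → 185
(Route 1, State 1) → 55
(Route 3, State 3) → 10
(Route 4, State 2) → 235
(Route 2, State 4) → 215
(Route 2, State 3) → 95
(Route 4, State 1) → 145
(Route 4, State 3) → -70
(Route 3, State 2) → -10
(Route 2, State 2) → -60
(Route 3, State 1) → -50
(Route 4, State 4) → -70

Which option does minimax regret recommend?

Column bests: State 1=150, State 2=245, State 3=110, State 4=215.
Route 1 regrets: 95, 0, 0, 175 → max 175
Route 2 regrets: 0, 305, 15, 0 → max 305
Route 3 regrets: 200, 255, 100, 30 → max 255
Route 4 regrets: 5, 10, 180, 285 → max 285
Smallest max regret = 175 → Route 1.

Route 1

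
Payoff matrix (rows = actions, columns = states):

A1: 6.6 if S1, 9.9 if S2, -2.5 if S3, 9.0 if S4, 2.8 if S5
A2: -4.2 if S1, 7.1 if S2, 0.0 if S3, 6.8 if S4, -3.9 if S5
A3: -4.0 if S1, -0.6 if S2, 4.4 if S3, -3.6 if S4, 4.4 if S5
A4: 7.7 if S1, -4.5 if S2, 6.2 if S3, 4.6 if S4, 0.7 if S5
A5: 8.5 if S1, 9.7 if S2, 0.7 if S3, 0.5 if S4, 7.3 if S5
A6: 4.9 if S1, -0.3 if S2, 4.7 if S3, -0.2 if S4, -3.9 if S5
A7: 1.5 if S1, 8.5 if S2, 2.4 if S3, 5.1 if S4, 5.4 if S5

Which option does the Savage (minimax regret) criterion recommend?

A7

Column bests: S1=8.5, S2=9.9, S3=6.2, S4=9.0, S5=7.3.
A1 regrets: 1.9, 0.0, 8.7, 0.0, 4.5 → max 8.7
A2 regrets: 12.7, 2.8, 6.2, 2.2, 11.2 → max 12.7
A3 regrets: 12.5, 10.5, 1.8, 12.6, 2.9 → max 12.6
A4 regrets: 0.8, 14.4, 0.0, 4.4, 6.6 → max 14.4
A5 regrets: 0.0, 0.2, 5.5, 8.5, 0.0 → max 8.5
A6 regrets: 3.6, 10.2, 1.5, 9.2, 11.2 → max 11.2
A7 regrets: 7.0, 1.4, 3.8, 3.9, 1.9 → max 7.0
Smallest max regret = 7.0 → A7.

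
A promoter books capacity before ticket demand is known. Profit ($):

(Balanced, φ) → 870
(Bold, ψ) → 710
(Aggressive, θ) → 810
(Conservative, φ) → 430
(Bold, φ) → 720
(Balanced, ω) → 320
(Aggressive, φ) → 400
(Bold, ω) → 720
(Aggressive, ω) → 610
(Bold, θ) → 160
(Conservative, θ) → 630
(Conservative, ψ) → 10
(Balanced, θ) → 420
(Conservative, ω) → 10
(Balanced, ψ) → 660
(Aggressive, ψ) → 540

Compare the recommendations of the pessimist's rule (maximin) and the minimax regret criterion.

Row minima: Conservative=10, Balanced=320, Aggressive=400, Bold=160
Best worst-case = 400 → Aggressive.
Column bests: θ=810, φ=870, ψ=710, ω=720.
Conservative regrets: 180, 440, 700, 710 → max 710
Balanced regrets: 390, 0, 50, 400 → max 400
Aggressive regrets: 0, 470, 170, 110 → max 470
Bold regrets: 650, 150, 0, 0 → max 650
Smallest max regret = 400 → Balanced.

maximin → Aggressive; minimax regret → Balanced (disagree)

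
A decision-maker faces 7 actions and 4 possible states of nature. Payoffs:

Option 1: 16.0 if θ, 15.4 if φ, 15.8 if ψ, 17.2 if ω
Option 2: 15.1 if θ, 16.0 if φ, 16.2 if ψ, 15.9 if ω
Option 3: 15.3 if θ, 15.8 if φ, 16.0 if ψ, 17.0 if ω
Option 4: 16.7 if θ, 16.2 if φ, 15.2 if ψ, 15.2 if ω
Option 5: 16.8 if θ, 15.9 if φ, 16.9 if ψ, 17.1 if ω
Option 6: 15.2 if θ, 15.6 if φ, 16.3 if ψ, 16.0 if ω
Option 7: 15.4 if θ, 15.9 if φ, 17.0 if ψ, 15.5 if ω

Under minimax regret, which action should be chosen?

Column bests: θ=16.8, φ=16.2, ψ=17.0, ω=17.2.
Option 1 regrets: 0.8, 0.8, 1.2, 0.0 → max 1.2
Option 2 regrets: 1.7, 0.2, 0.8, 1.3 → max 1.7
Option 3 regrets: 1.5, 0.4, 1.0, 0.2 → max 1.5
Option 4 regrets: 0.1, 0.0, 1.8, 2.0 → max 2.0
Option 5 regrets: 0.0, 0.3, 0.1, 0.1 → max 0.3
Option 6 regrets: 1.6, 0.6, 0.7, 1.2 → max 1.6
Option 7 regrets: 1.4, 0.3, 0.0, 1.7 → max 1.7
Smallest max regret = 0.3 → Option 5.

Option 5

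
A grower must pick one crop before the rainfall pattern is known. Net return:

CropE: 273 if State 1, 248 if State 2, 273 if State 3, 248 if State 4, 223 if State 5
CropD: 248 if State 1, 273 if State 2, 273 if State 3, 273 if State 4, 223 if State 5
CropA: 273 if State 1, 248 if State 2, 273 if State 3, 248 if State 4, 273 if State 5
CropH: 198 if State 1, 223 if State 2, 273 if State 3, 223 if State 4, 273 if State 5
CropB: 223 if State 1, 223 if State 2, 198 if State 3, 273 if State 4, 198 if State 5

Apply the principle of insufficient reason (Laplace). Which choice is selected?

CropA

Row averages: CropE=253, CropD=258, CropA=263, CropH=238, CropB=223
Highest average = 263 → CropA.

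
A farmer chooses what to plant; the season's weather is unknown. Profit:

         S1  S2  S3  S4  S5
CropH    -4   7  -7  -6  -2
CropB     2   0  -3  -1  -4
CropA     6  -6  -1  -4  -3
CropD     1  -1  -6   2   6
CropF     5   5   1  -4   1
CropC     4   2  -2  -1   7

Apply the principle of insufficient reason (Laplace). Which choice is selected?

CropC

Row averages: CropH=-2.4, CropB=-1.2, CropA=-1.6, CropD=0.4, CropF=1.6, CropC=2
Highest average = 2 → CropC.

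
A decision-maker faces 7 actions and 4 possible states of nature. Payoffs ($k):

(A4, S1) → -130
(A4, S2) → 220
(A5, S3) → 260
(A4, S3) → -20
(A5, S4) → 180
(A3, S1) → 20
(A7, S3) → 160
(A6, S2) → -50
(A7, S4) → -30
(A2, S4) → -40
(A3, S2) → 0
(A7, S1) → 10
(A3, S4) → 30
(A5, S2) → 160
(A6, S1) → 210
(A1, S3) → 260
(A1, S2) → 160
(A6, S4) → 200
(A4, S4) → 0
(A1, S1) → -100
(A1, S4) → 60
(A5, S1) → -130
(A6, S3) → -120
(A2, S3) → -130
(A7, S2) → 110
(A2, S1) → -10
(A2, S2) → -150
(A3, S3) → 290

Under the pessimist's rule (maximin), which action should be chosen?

A3

Row minima: A1=-100, A2=-150, A3=0, A4=-130, A5=-130, A6=-120, A7=-30
Best worst-case = 0 → A3.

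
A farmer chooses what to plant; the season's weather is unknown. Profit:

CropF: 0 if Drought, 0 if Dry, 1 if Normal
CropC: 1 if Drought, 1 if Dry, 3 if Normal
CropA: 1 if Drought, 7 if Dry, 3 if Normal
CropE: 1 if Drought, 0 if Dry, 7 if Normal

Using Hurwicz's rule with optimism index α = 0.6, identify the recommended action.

CropF: 0.6·1 + 0.4·0 = 0.6
CropC: 0.6·3 + 0.4·1 = 2.2
CropA: 0.6·7 + 0.4·1 = 4.6
CropE: 0.6·7 + 0.4·0 = 4.2
Highest Hurwicz score = 4.6 → CropA.

CropA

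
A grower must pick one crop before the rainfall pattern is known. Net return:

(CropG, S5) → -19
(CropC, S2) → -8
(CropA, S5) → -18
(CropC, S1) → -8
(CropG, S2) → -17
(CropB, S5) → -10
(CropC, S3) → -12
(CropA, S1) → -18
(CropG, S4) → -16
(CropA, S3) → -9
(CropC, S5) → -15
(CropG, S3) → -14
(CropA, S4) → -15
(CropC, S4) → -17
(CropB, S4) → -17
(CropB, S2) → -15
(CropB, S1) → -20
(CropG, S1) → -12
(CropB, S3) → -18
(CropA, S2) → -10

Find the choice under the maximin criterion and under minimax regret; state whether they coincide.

Row minima: CropC=-17, CropB=-20, CropG=-19, CropA=-18
Best worst-case = -17 → CropC.
Column bests: S1=-8, S2=-8, S3=-9, S4=-15, S5=-10.
CropC regrets: 0, 0, 3, 2, 5 → max 5
CropB regrets: 12, 7, 9, 2, 0 → max 12
CropG regrets: 4, 9, 5, 1, 9 → max 9
CropA regrets: 10, 2, 0, 0, 8 → max 10
Smallest max regret = 5 → CropC.

maximin → CropC; minimax regret → CropC (agree)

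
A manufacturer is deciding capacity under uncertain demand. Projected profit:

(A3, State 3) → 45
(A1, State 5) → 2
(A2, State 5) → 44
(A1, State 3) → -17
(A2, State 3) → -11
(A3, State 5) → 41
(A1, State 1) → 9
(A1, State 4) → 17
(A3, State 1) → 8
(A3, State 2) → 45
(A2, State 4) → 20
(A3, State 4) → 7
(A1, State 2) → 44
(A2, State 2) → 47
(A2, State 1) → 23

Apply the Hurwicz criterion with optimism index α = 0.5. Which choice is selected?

A1: 0.5·44 + 0.5·(-17) = 13.5
A2: 0.5·47 + 0.5·(-11) = 18
A3: 0.5·45 + 0.5·7 = 26
Highest Hurwicz score = 26 → A3.

A3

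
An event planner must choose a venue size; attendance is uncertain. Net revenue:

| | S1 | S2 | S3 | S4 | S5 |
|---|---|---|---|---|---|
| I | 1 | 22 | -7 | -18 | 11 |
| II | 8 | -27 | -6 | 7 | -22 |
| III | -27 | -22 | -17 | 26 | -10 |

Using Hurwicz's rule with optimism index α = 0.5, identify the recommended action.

I

I: 0.5·22 + 0.5·(-18) = 2
II: 0.5·8 + 0.5·(-27) = -9.5
III: 0.5·26 + 0.5·(-27) = -0.5
Highest Hurwicz score = 2 → I.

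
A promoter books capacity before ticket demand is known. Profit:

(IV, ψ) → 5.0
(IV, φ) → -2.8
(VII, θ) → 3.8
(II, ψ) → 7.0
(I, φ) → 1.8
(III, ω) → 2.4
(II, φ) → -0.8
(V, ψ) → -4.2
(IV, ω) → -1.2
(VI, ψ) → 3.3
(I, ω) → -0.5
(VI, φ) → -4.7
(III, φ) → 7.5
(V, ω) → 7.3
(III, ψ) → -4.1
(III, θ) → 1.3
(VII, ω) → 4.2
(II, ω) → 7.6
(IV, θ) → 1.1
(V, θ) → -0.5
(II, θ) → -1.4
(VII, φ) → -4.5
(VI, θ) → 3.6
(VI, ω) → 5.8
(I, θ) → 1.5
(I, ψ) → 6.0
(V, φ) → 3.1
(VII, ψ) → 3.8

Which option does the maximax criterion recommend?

Row maxima: I=6.0, II=7.6, III=7.5, IV=5.0, V=7.3, VI=5.8, VII=4.2
Best best-case = 7.6 → II.

II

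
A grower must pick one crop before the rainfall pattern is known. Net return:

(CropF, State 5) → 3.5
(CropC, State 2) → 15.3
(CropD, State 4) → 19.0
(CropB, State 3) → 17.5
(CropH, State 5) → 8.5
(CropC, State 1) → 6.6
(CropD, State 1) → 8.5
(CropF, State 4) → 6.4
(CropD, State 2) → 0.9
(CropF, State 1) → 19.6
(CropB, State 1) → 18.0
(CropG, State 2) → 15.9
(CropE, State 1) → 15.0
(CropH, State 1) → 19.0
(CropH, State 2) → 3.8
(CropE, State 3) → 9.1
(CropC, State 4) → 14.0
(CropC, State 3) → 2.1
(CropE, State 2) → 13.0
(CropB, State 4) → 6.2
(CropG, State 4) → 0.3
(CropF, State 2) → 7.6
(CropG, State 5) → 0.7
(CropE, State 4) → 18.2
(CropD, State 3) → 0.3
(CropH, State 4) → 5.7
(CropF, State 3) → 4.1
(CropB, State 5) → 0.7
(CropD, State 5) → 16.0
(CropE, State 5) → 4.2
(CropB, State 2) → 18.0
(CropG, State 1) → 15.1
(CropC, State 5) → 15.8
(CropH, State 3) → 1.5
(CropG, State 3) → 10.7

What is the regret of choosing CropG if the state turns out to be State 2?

Best payoff under State 2 is 18.0.
Regret = 18.0 − 15.9 = 2.1.

2.1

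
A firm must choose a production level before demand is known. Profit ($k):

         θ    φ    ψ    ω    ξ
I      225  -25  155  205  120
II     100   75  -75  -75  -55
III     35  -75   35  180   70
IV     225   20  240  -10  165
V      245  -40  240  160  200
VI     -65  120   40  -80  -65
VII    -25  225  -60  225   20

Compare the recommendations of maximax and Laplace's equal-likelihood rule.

Row maxima: I=225, II=100, III=180, IV=240, V=245, VI=120, VII=225
Best best-case = 245 → V.
Row averages: I=136, II=-6, III=49, IV=128, V=161, VI=-10, VII=77
Highest average = 161 → V.

maximax → V; laplace → V (agree)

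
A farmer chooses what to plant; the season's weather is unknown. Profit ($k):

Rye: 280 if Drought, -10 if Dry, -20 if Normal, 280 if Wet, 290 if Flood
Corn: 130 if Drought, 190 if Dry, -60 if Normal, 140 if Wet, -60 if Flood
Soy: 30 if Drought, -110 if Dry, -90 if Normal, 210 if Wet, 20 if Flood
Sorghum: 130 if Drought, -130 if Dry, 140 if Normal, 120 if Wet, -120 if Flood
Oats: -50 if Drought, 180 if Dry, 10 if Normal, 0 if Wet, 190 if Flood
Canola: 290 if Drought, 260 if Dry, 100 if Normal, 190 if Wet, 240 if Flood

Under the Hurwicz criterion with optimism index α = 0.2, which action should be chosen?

Rye: 0.2·290 + 0.8·(-20) = 42
Corn: 0.2·190 + 0.8·(-60) = -10
Soy: 0.2·210 + 0.8·(-110) = -46
Sorghum: 0.2·140 + 0.8·(-130) = -76
Oats: 0.2·190 + 0.8·(-50) = -2
Canola: 0.2·290 + 0.8·100 = 138
Highest Hurwicz score = 138 → Canola.

Canola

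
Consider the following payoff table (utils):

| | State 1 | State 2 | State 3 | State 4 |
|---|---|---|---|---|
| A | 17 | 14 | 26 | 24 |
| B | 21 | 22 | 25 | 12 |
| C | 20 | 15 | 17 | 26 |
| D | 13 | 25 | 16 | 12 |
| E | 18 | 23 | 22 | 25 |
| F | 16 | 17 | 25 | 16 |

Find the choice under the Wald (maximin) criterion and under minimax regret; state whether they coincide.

maximin → E; minimax regret → E (agree)

Row minima: A=14, B=12, C=15, D=12, E=18, F=16
Best worst-case = 18 → E.
Column bests: State 1=21, State 2=25, State 3=26, State 4=26.
A regrets: 4, 11, 0, 2 → max 11
B regrets: 0, 3, 1, 14 → max 14
C regrets: 1, 10, 9, 0 → max 10
D regrets: 8, 0, 10, 14 → max 14
E regrets: 3, 2, 4, 1 → max 4
F regrets: 5, 8, 1, 10 → max 10
Smallest max regret = 4 → E.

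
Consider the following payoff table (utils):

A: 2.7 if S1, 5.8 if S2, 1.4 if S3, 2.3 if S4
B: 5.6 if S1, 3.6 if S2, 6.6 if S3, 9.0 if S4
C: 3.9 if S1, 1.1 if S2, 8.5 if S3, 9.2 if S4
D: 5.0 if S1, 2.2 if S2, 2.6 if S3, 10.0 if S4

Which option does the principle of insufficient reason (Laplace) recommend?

B

Row averages: A=3.05, B=6.2, C=5.675, D=4.95
Highest average = 6.2 → B.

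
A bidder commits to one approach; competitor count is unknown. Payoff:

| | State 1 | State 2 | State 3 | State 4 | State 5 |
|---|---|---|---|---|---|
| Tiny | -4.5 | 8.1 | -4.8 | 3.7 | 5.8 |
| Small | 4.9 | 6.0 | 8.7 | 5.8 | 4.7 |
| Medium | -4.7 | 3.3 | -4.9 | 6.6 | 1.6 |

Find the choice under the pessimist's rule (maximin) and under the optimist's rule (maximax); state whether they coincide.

Row minima: Tiny=-4.8, Small=4.7, Medium=-4.9
Best worst-case = 4.7 → Small.
Row maxima: Tiny=8.1, Small=8.7, Medium=6.6
Best best-case = 8.7 → Small.

maximin → Small; maximax → Small (agree)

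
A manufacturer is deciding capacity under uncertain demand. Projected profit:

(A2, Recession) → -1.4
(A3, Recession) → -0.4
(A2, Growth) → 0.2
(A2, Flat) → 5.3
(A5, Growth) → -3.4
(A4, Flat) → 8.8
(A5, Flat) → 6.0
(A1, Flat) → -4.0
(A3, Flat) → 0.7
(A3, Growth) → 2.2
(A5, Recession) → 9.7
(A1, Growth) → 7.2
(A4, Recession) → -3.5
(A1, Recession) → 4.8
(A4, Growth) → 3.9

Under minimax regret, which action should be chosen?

Column bests: Recession=9.7, Flat=8.8, Growth=7.2.
A1 regrets: 4.9, 12.8, 0.0 → max 12.8
A2 regrets: 11.1, 3.5, 7.0 → max 11.1
A3 regrets: 10.1, 8.1, 5.0 → max 10.1
A4 regrets: 13.2, 0.0, 3.3 → max 13.2
A5 regrets: 0.0, 2.8, 10.6 → max 10.6
Smallest max regret = 10.1 → A3.

A3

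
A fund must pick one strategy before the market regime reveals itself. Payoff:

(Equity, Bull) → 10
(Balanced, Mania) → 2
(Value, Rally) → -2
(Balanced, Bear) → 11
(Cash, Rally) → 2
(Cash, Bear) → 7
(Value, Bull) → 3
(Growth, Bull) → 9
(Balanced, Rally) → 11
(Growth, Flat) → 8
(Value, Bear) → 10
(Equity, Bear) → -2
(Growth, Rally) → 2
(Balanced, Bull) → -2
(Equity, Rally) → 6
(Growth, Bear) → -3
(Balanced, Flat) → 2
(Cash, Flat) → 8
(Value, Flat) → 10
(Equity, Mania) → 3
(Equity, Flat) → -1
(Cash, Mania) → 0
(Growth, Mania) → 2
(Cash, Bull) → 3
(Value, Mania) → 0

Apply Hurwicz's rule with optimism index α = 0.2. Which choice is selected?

Value: 0.2·10 + 0.8·(-2) = 0.4
Growth: 0.2·9 + 0.8·(-3) = -0.6
Equity: 0.2·10 + 0.8·(-2) = 0.4
Balanced: 0.2·11 + 0.8·(-2) = 0.6
Cash: 0.2·8 + 0.8·0 = 1.6
Highest Hurwicz score = 1.6 → Cash.

Cash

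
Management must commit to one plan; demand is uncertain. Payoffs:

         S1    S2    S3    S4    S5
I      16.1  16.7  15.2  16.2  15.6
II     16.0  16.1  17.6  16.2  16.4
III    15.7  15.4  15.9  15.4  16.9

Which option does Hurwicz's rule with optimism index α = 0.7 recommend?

II

I: 0.7·16.7 + 0.3·15.2 = 16.25
II: 0.7·17.6 + 0.3·16.0 = 17.12
III: 0.7·16.9 + 0.3·15.4 = 16.45
Highest Hurwicz score = 17.12 → II.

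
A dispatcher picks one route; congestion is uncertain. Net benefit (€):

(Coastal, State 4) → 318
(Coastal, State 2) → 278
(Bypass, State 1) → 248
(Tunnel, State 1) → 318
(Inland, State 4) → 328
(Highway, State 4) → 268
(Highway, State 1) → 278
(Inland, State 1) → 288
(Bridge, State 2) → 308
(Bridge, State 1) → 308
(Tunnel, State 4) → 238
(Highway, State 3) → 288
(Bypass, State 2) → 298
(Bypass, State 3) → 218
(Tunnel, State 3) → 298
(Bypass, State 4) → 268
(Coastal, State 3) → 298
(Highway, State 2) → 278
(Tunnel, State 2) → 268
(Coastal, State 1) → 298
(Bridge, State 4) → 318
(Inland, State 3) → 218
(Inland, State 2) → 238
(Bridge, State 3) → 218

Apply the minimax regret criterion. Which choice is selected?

Coastal

Column bests: State 1=318, State 2=308, State 3=298, State 4=328.
Highway regrets: 40, 30, 10, 60 → max 60
Bypass regrets: 70, 10, 80, 60 → max 80
Inland regrets: 30, 70, 80, 0 → max 80
Bridge regrets: 10, 0, 80, 10 → max 80
Coastal regrets: 20, 30, 0, 10 → max 30
Tunnel regrets: 0, 40, 0, 90 → max 90
Smallest max regret = 30 → Coastal.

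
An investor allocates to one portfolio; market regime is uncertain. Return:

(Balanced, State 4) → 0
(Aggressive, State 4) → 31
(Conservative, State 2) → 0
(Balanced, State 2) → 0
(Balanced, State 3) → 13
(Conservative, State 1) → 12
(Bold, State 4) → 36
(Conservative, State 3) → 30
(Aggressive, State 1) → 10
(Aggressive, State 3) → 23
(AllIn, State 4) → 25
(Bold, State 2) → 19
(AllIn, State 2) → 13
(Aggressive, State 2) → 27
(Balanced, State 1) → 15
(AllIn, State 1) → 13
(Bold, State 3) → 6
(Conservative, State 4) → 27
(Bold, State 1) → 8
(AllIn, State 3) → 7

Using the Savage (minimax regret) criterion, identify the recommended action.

Column bests: State 1=15, State 2=27, State 3=30, State 4=36.
Conservative regrets: 3, 27, 0, 9 → max 27
Balanced regrets: 0, 27, 17, 36 → max 36
Aggressive regrets: 5, 0, 7, 5 → max 7
Bold regrets: 7, 8, 24, 0 → max 24
AllIn regrets: 2, 14, 23, 11 → max 23
Smallest max regret = 7 → Aggressive.

Aggressive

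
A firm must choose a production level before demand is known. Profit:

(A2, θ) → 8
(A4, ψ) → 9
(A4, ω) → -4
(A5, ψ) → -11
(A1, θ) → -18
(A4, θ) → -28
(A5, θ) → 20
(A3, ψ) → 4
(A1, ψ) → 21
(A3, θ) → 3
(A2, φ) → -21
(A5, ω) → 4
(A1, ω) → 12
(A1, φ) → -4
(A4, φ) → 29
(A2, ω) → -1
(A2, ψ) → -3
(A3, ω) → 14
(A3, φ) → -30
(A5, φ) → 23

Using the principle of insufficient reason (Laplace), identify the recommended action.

A5

Row averages: A1=2.75, A2=-4.25, A3=-2.25, A4=1.5, A5=9
Highest average = 9 → A5.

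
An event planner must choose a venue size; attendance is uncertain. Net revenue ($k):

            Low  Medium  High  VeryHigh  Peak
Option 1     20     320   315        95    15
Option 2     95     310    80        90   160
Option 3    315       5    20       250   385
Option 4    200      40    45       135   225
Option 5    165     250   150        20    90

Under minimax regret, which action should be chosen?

Column bests: Low=315, Medium=320, High=315, VeryHigh=250, Peak=385.
Option 1 regrets: 295, 0, 0, 155, 370 → max 370
Option 2 regrets: 220, 10, 235, 160, 225 → max 235
Option 3 regrets: 0, 315, 295, 0, 0 → max 315
Option 4 regrets: 115, 280, 270, 115, 160 → max 280
Option 5 regrets: 150, 70, 165, 230, 295 → max 295
Smallest max regret = 235 → Option 2.

Option 2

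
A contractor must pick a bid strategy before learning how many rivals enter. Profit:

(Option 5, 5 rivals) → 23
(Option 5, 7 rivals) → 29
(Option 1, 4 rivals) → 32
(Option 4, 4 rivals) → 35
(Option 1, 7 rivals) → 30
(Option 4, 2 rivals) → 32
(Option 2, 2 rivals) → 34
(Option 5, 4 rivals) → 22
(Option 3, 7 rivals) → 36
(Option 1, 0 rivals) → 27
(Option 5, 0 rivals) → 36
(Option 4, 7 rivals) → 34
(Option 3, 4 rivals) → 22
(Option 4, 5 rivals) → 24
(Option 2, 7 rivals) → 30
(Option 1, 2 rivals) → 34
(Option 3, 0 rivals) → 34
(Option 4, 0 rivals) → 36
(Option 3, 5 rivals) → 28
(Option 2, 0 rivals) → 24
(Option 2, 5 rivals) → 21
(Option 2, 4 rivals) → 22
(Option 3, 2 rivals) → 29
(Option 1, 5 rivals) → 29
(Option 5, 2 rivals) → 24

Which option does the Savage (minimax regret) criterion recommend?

Option 4

Column bests: 0 rivals=36, 2 rivals=34, 4 rivals=35, 5 rivals=29, 7 rivals=36.
Option 1 regrets: 9, 0, 3, 0, 6 → max 9
Option 2 regrets: 12, 0, 13, 8, 6 → max 13
Option 3 regrets: 2, 5, 13, 1, 0 → max 13
Option 4 regrets: 0, 2, 0, 5, 2 → max 5
Option 5 regrets: 0, 10, 13, 6, 7 → max 13
Smallest max regret = 5 → Option 4.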